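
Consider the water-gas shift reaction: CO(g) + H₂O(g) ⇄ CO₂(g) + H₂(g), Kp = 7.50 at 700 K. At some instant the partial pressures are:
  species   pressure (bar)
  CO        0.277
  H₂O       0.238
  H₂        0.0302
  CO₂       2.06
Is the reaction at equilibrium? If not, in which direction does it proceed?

Qp = P(CO₂)·P(H₂) / (P(CO)·P(H₂O)) = (2.06)·(0.0302) / ((0.277)·(0.238)) = 0.944
Qp = 0.944 < Kp = 7.50, so the forward reaction proceeds.

toward products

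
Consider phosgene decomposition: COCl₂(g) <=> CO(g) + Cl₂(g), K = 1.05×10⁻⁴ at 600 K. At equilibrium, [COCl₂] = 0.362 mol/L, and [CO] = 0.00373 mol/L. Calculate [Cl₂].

[Cl₂] = 0.0102 mol/L

At equilibrium, K = [CO]·[Cl₂] / [COCl₂] = 1.05×10⁻⁴.
(0.00373)·([Cl₂]) / (0.362) = 1.05×10⁻⁴
[Cl₂] = 0.0102 mol/L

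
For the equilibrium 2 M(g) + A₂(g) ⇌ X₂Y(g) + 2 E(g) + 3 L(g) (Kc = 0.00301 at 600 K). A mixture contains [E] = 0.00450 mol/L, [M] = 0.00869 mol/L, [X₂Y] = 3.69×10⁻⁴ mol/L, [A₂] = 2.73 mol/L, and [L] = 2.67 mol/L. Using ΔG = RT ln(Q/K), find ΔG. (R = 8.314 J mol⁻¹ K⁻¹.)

Qc = [X₂Y]·[E]²·[L]³ / ([M]²·[A₂]) = (3.69×10⁻⁴)·(0.00450)²·(2.67)³ / ((0.00869)²·(2.73)) = 6.90×10⁻⁴
ΔG = RT ln(Qc/Kc) = (8.314 J mol⁻¹ K⁻¹)(600 K) × ln(6.90×10⁻⁴/0.00301)
   = (4.988 kJ/mol)(-1.473) = -7.35 kJ/mol
ΔG < 0, so the forward reaction is spontaneous (proceeds forward).

ΔG = -7.35 kJ/mol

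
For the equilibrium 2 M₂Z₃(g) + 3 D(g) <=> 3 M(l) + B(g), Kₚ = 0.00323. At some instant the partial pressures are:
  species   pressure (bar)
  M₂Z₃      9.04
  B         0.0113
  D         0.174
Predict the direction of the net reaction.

toward reactants

(M is a pure liquid — omitted from Qₚ.)
Qₚ = P(B) / (P(M₂Z₃)²·P(D)³) = (0.0113) / ((9.04)²·(0.174)³) = 0.0262
Qₚ = 0.0262 > Kₚ = 0.00323, so the reverse reaction proceeds.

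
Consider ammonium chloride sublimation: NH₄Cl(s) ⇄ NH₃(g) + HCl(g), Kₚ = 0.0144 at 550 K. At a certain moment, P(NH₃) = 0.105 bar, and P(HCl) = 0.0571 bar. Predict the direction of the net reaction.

to the right

(NH₄Cl is a pure solid — omitted from Qₚ.)
Qₚ = P(NH₃)·P(HCl) = (0.105)·(0.0571) = 0.00600
Qₚ = 0.00600 < Kₚ = 0.0144, so the forward reaction proceeds.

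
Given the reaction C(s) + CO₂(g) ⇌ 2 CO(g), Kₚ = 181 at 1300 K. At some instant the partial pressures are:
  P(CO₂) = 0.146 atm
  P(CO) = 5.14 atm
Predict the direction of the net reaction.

neither direction; the system is at equilibrium

(C is a pure solid — omitted from Qₚ.)
Qₚ = P(CO)² / P(CO₂) = (5.14)² / (0.146) = 181
Qₚ = 181 = Kₚ, so the system is already at equilibrium.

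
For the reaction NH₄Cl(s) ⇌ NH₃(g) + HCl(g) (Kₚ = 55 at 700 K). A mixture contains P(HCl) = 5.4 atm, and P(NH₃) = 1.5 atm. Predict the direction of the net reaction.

toward products

(NH₄Cl is a pure solid — omitted from Qₚ.)
Qₚ = P(NH₃)·P(HCl) = (1.5)·(5.4) = 8.1
Qₚ = 8.1 < Kₚ = 55, so the forward reaction proceeds.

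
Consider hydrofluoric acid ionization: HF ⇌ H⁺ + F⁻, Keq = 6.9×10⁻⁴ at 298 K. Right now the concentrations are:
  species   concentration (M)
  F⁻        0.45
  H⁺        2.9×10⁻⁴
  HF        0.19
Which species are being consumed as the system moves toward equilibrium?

Q = [H⁺]·[F⁻] / [HF] = (2.9×10⁻⁴)·(0.45) / (0.19) = 6.9×10⁻⁴
Q = 6.9×10⁻⁴ = Keq; the system is at equilibrium.

none (at equilibrium)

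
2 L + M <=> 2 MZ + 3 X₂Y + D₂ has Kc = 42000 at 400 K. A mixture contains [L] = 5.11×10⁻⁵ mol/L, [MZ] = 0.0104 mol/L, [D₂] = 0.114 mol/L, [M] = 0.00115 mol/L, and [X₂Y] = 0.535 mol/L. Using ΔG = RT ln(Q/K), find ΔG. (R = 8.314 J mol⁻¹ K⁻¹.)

Qc = [MZ]²·[X₂Y]³·[D₂] / ([L]²·[M]) = (0.0104)²·(0.535)³·(0.114) / ((5.11×10⁻⁵)²·(0.00115)) = 6.29×10⁵
ΔG = RT ln(Qc/Kc) = (8.314 J mol⁻¹ K⁻¹)(400 K) × ln(6.29×10⁵/42000)
   = (3.326 kJ/mol)(2.706) = 9.00 kJ/mol
ΔG > 0, so the forward reaction is non-spontaneous (proceeds in reverse).

ΔG = 9.00 kJ/mol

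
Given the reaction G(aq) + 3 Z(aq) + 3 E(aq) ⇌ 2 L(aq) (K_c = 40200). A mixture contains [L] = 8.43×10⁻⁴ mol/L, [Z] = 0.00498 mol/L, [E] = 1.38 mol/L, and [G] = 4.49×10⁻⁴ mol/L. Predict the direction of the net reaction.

toward products

Q_c = [L]² / ([G]·[Z]³·[E]³) = (8.43×10⁻⁴)² / ((4.49×10⁻⁴)·(0.00498)³·(1.38)³) = 4880
Q_c = 4880 < K_c = 40200, so the forward reaction proceeds.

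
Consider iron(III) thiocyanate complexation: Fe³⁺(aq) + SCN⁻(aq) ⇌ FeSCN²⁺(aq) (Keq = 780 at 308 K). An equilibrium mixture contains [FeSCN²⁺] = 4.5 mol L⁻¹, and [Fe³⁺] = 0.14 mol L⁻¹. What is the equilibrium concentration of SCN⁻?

[SCN⁻] = 0.041 mol L⁻¹

At equilibrium, Keq = [FeSCN²⁺] / ([Fe³⁺]·[SCN⁻]) = 780.
(4.5) / ((0.14)·([SCN⁻])) = 780
[SCN⁻] = 0.0412 = 0.041 mol L⁻¹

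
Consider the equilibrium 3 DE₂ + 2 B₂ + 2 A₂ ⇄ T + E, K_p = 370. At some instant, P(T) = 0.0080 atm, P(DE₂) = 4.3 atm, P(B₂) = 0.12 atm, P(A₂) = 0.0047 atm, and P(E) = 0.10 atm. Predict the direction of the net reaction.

Q_p = P(T)·P(E) / (P(DE₂)³·P(B₂)²·P(A₂)²) = (0.0080)·(0.10) / ((4.3)³·(0.12)²·(0.0047)²) = 32
Q_p = 32 < K_p = 370, so the forward reaction proceeds.

to the right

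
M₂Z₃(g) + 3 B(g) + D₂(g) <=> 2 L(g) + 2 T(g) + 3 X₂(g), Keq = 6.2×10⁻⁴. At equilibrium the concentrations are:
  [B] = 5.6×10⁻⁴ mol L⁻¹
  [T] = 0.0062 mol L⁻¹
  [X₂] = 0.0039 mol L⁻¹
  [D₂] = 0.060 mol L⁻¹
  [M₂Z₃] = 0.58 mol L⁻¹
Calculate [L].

At equilibrium, Keq = [L]²·[T]²·[X₂]³ / ([M₂Z₃]·[B]³·[D₂]) = 6.2×10⁻⁴.
([L])²·(0.0062)²·(0.0039)³ / ((0.58)·(5.6×10⁻⁴)³·(0.060)) = 6.2×10⁻⁴
[L]² = 0.00166 ⇒ [L] = 0.041 mol L⁻¹

[L] = 0.041 mol L⁻¹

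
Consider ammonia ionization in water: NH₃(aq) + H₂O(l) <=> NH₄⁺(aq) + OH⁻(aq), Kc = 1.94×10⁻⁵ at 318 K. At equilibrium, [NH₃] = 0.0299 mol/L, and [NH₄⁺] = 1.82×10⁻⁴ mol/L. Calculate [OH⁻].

(H₂O is a pure liquid — omitted from Kc.)
At equilibrium, Kc = [NH₄⁺]·[OH⁻] / [NH₃] = 1.94×10⁻⁵.
(1.82×10⁻⁴)·([OH⁻]) / (0.0299) = 1.94×10⁻⁵
[OH⁻] = 0.00319 mol/L

[OH⁻] = 0.00319 mol/L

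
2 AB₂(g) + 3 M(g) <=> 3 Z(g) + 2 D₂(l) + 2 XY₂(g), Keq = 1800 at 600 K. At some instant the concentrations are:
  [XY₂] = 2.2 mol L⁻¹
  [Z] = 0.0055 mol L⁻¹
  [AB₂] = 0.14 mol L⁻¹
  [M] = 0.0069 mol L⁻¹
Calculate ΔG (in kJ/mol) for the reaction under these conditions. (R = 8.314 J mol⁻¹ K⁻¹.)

(D₂ is a pure liquid — omitted from Q.)
Q = [Z]³·[XY₂]² / ([AB₂]²·[M]³) = (0.0055)³·(2.2)² / ((0.14)²·(0.0069)³) = 125
ΔG = RT ln(Q/Keq) = (8.314 J mol⁻¹ K⁻¹)(600 K) × ln(125/1800)
   = (4.988 kJ/mol)(-2.667) = -13.3 kJ/mol
ΔG < 0, so the forward reaction is spontaneous (proceeds forward).

ΔG = -13.3 kJ/mol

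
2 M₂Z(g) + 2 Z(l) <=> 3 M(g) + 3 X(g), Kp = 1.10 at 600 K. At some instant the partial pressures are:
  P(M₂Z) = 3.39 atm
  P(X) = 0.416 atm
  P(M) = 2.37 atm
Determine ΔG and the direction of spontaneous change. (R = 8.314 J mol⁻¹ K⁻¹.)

(Z is a pure liquid — omitted from Qp.)
Qp = P(M)³·P(X)³ / P(M₂Z)² = (2.37)³·(0.416)³ / (3.39)² = 0.0834
ΔG = RT ln(Qp/Kp) = (8.314 J mol⁻¹ K⁻¹)(600 K) × ln(0.0834/1.10)
   = (4.988 kJ/mol)(-2.579) = -12.9 kJ/mol
ΔG < 0, so the forward reaction is spontaneous (proceeds forward).

ΔG = -12.9 kJ/mol; the forward reaction is spontaneous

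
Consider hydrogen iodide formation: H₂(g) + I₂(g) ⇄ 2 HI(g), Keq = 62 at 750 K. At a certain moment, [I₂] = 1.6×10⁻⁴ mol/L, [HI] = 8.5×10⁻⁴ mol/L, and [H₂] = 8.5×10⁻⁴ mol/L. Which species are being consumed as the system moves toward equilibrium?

Q = [HI]² / ([H₂]·[I₂]) = (8.5×10⁻⁴)² / ((8.5×10⁻⁴)·(1.6×10⁻⁴)) = 5.3
Q = 5.3 < Keq = 62: net forward reaction.

H₂, I₂ (reactants)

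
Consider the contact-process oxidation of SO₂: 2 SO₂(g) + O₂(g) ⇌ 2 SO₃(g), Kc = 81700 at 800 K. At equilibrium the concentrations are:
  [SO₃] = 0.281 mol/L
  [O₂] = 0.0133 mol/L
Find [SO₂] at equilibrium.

At equilibrium, Kc = [SO₃]² / ([SO₂]²·[O₂]) = 81700.
(0.281)² / (([SO₂])²·(0.0133)) = 81700
[SO₂]² = 7.27×10⁻⁵ ⇒ [SO₂] = 0.00852 mol/L

[SO₂] = 0.00852 mol/L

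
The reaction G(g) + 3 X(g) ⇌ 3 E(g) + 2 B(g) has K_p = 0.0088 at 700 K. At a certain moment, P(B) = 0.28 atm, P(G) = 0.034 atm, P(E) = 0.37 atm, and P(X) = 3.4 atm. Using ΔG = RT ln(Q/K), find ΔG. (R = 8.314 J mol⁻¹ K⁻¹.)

Q_p = P(E)³·P(B)² / (P(G)·P(X)³) = (0.37)³·(0.28)² / ((0.034)·(3.4)³) = 0.00297
ΔG = RT ln(Q_p/K_p) = (8.314 J mol⁻¹ K⁻¹)(700 K) × ln(0.00297/0.0088)
   = (5.820 kJ/mol)(-1.086) = -6.32 kJ/mol
ΔG < 0, so the forward reaction is spontaneous (proceeds forward).

ΔG = -6.32 kJ/mol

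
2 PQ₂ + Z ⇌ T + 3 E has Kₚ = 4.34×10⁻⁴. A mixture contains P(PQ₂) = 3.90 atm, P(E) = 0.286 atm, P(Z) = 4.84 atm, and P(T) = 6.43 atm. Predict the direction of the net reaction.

Qₚ = P(T)·P(E)³ / (P(PQ₂)²·P(Z)) = (6.43)·(0.286)³ / ((3.90)²·(4.84)) = 0.00204
Qₚ = 0.00204 > Kₚ = 4.34×10⁻⁴, so the reverse reaction proceeds.

in the reverse direction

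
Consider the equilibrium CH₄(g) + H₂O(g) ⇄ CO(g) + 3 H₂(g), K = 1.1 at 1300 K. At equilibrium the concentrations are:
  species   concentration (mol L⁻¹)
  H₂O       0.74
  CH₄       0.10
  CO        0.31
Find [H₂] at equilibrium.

At equilibrium, K = [CO]·[H₂]³ / ([CH₄]·[H₂O]) = 1.1.
(0.31)·([H₂])³ / ((0.10)·(0.74)) = 1.1
[H₂]³ = 0.263 ⇒ [H₂] = 0.64 mol L⁻¹

[H₂] = 0.64 mol L⁻¹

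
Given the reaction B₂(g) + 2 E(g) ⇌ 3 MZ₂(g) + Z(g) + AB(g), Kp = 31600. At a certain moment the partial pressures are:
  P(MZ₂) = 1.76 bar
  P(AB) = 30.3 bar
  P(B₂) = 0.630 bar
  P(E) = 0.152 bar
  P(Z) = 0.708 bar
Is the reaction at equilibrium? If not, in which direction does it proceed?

in the forward direction

Qp = P(MZ₂)³·P(Z)·P(AB) / (P(B₂)·P(E)²) = (1.76)³·(0.708)·(30.3) / ((0.630)·(0.152)²) = 8040
Qp = 8040 < Kp = 31600, so the forward reaction proceeds.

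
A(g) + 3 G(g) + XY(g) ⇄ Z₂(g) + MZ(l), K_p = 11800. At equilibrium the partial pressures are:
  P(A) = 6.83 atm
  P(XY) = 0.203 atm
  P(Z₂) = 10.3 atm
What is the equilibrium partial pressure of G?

P(G) = 0.0857 atm

(MZ is a pure liquid — omitted from K_p.)
At equilibrium, K_p = P(Z₂) / (P(A)·P(G)³·P(XY)) = 11800.
(10.3) / ((6.83)·(P(G))³·(0.203)) = 11800
P(G)³ = 6.30e-4 ⇒ P(G) = 0.0857 atm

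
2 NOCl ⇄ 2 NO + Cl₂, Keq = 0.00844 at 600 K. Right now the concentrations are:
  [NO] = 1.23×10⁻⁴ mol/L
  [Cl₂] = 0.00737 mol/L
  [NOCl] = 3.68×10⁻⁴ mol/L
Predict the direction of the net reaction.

to the right

Q = [NO]²·[Cl₂] / [NOCl]² = (1.23×10⁻⁴)²·(0.00737) / (3.68×10⁻⁴)² = 8.23×10⁻⁴
Q = 8.23×10⁻⁴ < Keq = 0.00844, so the forward reaction proceeds.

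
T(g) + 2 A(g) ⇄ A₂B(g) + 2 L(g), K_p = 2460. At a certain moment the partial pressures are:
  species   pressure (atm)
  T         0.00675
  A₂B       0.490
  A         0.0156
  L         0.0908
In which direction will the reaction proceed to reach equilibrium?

neither direction; the system is at equilibrium

Q_p = P(A₂B)·P(L)² / (P(T)·P(A)²) = (0.490)·(0.0908)² / ((0.00675)·(0.0156)²) = 2460
Q_p = 2460 = K_p, so the system is already at equilibrium.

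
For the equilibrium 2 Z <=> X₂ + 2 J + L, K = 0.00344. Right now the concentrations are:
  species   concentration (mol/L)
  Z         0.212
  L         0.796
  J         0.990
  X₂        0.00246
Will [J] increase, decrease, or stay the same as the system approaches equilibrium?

decrease

Q = [X₂]·[J]²·[L] / [Z]² = (0.00246)·(0.990)²·(0.796) / (0.212)² = 0.0427
Q = 0.0427 > K = 0.00344: net reverse reaction.
J is a product, so it decreases.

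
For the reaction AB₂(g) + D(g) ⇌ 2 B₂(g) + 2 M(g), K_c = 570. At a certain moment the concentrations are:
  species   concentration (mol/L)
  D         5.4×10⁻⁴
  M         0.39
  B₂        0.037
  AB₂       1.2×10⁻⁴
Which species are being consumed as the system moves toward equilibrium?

Q_c = [B₂]²·[M]² / ([AB₂]·[D]) = (0.037)²·(0.39)² / ((1.2×10⁻⁴)·(5.4×10⁻⁴)) = 3200
Q_c = 3200 > K_c = 570: net reverse reaction.

B₂, M (products)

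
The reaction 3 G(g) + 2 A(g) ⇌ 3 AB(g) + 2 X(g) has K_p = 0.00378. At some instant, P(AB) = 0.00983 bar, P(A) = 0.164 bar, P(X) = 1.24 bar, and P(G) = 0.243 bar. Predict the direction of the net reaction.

Q_p = P(AB)³·P(X)² / (P(G)³·P(A)²) = (0.00983)³·(1.24)² / ((0.243)³·(0.164)²) = 0.00378
Q_p = 0.00378 = K_p, so the system is already at equilibrium.

at equilibrium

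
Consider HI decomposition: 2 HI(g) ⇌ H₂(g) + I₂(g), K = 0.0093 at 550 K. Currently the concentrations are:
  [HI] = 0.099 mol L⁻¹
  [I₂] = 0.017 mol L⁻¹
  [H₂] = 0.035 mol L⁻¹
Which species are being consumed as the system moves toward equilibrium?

Q = [H₂]·[I₂] / [HI]² = (0.035)·(0.017) / (0.099)² = 0.061
Q = 0.061 > K = 0.0093: net reverse reaction.

H₂, I₂ (products)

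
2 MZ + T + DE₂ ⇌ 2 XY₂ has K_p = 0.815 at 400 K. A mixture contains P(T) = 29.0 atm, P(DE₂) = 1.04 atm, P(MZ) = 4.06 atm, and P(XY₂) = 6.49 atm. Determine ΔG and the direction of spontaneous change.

Q_p = P(XY₂)² / (P(MZ)²·P(T)·P(DE₂)) = (6.49)² / ((4.06)²·(29.0)·(1.04)) = 0.0847
ΔG = RT ln(Q_p/K_p) = (8.314 J mol⁻¹ K⁻¹)(400 K) × ln(0.0847/0.815)
   = (3.326 kJ/mol)(-2.264) = -7.53 kJ/mol
ΔG < 0, so the forward reaction is spontaneous (proceeds forward).

ΔG = -7.53 kJ/mol; the forward reaction is spontaneous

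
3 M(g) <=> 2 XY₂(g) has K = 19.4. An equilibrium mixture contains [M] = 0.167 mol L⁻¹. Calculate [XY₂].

[XY₂] = 0.301 mol L⁻¹

At equilibrium, K = [XY₂]² / [M]³ = 19.4.
([XY₂])² / (0.167)³ = 19.4
[XY₂]² = 0.0904 ⇒ [XY₂] = 0.301 mol L⁻¹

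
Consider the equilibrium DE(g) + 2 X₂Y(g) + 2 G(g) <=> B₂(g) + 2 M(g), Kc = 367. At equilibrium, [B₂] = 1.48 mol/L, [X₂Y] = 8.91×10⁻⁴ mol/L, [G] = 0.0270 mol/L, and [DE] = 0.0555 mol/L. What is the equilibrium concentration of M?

At equilibrium, Kc = [B₂]·[M]² / ([DE]·[X₂Y]²·[G]²) = 367.
(1.48)·([M])² / ((0.0555)·(8.91×10⁻⁴)²·(0.0270)²) = 367
[M]² = 7.96×10⁻⁹ ⇒ [M] = 8.92×10⁻⁵ mol/L

[M] = 8.92×10⁻⁵ mol/L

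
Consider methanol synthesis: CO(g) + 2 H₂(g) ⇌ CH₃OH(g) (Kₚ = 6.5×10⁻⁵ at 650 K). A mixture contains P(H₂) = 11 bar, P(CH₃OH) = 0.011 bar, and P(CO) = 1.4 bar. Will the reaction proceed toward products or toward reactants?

no net change (already at equilibrium)

Qₚ = P(CH₃OH) / (P(CO)·P(H₂)²) = (0.011) / ((1.4)·(11)²) = 6.5×10⁻⁵
Qₚ = 6.5×10⁻⁵ = Kₚ, so the system is already at equilibrium.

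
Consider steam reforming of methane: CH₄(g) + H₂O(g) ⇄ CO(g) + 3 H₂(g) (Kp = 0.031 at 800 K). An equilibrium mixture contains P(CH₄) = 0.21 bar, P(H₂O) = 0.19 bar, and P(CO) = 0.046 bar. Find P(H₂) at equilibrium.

At equilibrium, Kp = P(CO)·P(H₂)³ / (P(CH₄)·P(H₂O)) = 0.031.
(0.046)·(P(H₂))³ / ((0.21)·(0.19)) = 0.031
P(H₂)³ = 0.0269 ⇒ P(H₂) = 0.30 bar

P(H₂) = 0.30 bar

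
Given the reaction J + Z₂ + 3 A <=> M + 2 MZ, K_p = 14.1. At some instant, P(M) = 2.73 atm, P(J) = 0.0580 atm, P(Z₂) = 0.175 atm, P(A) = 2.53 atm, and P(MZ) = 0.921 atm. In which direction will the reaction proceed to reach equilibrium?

Q_p = P(M)·P(MZ)² / (P(J)·P(Z₂)·P(A)³) = (2.73)·(0.921)² / ((0.0580)·(0.175)·(2.53)³) = 14.1
Q_p = 14.1 = K_p, so the system is already at equilibrium.

neither direction; the system is at equilibrium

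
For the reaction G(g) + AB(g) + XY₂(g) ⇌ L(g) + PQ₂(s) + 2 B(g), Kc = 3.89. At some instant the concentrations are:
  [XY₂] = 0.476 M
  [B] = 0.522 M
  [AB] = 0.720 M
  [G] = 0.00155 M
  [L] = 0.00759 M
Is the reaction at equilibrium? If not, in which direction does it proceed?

(PQ₂ is a pure solid — omitted from Qc.)
Qc = [L]·[B]² / ([G]·[AB]·[XY₂]) = (0.00759)·(0.522)² / ((0.00155)·(0.720)·(0.476)) = 3.89
Qc = 3.89 = Kc, so the system is already at equilibrium.

no net change (already at equilibrium)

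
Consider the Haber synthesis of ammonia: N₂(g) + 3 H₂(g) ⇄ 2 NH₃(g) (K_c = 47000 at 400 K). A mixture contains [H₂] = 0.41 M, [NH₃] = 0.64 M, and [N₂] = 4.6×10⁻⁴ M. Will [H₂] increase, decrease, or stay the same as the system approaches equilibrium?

decrease

Q_c = [NH₃]² / ([N₂]·[H₂]³) = (0.64)² / ((4.6×10⁻⁴)·(0.41)³) = 13000
Q_c = 13000 < K_c = 47000: net forward reaction.
H₂ is a reactant, so it decreases.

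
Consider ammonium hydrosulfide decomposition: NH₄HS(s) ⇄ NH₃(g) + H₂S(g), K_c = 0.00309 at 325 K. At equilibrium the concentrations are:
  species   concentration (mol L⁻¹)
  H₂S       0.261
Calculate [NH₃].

[NH₃] = 0.0118 mol L⁻¹

(NH₄HS is a pure solid — omitted from K_c.)
At equilibrium, K_c = [NH₃]·[H₂S] = 0.00309.
([NH₃])·(0.261) = 0.00309
[NH₃] = 0.0118 mol L⁻¹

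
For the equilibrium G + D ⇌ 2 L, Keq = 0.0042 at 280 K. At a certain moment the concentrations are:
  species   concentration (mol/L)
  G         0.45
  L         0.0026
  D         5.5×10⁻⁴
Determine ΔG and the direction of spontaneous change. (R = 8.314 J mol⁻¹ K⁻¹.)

Q = [L]² / ([G]·[D]) = (0.0026)² / ((0.45)·(5.5×10⁻⁴)) = 0.0273
ΔG = RT ln(Q/Keq) = (8.314 J mol⁻¹ K⁻¹)(280 K) × ln(0.0273/0.0042)
   = (2.328 kJ/mol)(1.872) = 4.36 kJ/mol
ΔG > 0, so the forward reaction is non-spontaneous (proceeds in reverse).

ΔG = 4.36 kJ/mol; the forward reaction is non-spontaneous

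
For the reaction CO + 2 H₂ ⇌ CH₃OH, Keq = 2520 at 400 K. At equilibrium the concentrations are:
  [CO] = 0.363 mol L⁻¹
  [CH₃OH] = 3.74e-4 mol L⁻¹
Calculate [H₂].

[H₂] = 6.39e-4 mol L⁻¹

At equilibrium, Keq = [CH₃OH] / ([CO]·[H₂]²) = 2520.
(3.74e-4) / ((0.363)·([H₂])²) = 2520
[H₂]² = 4.09e-7 ⇒ [H₂] = 6.39e-4 mol L⁻¹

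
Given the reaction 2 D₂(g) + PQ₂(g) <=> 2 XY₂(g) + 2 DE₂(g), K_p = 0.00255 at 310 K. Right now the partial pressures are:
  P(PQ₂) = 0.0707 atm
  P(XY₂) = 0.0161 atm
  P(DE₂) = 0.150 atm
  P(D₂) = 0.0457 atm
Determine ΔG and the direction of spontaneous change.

Q_p = P(XY₂)²·P(DE₂)² / (P(D₂)²·P(PQ₂)) = (0.0161)²·(0.150)² / ((0.0457)²·(0.0707)) = 0.0395
ΔG = RT ln(Q_p/K_p) = (8.314 J mol⁻¹ K⁻¹)(310 K) × ln(0.0395/0.00255)
   = (2.577 kJ/mol)(2.740) = 7.06 kJ/mol
ΔG > 0, so the forward reaction is non-spontaneous (proceeds in reverse).

ΔG = 7.06 kJ/mol; the forward reaction is non-spontaneous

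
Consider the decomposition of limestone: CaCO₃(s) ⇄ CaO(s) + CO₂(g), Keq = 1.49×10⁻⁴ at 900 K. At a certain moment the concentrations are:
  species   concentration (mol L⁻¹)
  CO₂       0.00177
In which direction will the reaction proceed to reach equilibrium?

(CaCO₃, CaO are pure solids — omitted from Q.)
Q = [CO₂] = 0.00177
Q = 0.00177 > Keq = 1.49×10⁻⁴, so the reverse reaction proceeds.

in the reverse direction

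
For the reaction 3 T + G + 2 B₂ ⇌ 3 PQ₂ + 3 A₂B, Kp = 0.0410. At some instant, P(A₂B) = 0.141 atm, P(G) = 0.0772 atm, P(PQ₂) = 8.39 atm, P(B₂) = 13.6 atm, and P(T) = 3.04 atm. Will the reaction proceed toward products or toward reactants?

toward products

Qp = P(PQ₂)³·P(A₂B)³ / (P(T)³·P(G)·P(B₂)²) = (8.39)³·(0.141)³ / ((3.04)³·(0.0772)·(13.6)²) = 0.00413
Qp = 0.00413 < Kp = 0.0410, so the forward reaction proceeds.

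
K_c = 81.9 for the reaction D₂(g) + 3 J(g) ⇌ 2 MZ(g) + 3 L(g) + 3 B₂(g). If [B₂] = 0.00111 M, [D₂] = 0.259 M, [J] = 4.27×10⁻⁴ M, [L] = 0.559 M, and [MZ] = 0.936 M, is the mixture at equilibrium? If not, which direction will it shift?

no; Q < K, reaction proceeds forward

Q_c = [MZ]²·[L]³·[B₂]³ / ([D₂]·[J]³) = (0.936)²·(0.559)³·(0.00111)³ / ((0.259)·(4.27×10⁻⁴)³) = 10.4
Q_c = 10.4 < K_c = 81.9: net forward reaction.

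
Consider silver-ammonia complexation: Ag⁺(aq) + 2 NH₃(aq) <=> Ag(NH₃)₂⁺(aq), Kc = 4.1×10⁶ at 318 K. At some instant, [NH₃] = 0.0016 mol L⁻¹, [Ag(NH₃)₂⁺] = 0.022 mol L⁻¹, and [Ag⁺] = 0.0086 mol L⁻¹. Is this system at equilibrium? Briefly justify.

Qc = [Ag(NH₃)₂⁺] / ([Ag⁺]·[NH₃]²) = (0.022) / ((0.0086)·(0.0016)²) = 1.0×10⁶
Qc = 1.0×10⁶ < Kc = 4.1×10⁶: net forward reaction.

no; Q < K, reaction proceeds forward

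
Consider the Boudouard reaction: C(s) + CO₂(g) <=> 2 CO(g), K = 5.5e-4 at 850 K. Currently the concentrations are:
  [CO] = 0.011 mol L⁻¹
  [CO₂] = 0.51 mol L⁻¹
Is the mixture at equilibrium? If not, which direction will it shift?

(C is a pure solid — omitted from Q.)
Q = [CO]² / [CO₂] = (0.011)² / (0.51) = 2.4e-4
Q = 2.4e-4 < K = 5.5e-4: net forward reaction.

no; Q < K, reaction proceeds forward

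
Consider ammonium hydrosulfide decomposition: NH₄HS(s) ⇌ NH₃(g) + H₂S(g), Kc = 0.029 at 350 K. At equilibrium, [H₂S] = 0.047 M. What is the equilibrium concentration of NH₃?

(NH₄HS is a pure solid — omitted from Kc.)
At equilibrium, Kc = [NH₃]·[H₂S] = 0.029.
([NH₃])·(0.047) = 0.029
[NH₃] = 0.617 = 0.62 M

[NH₃] = 0.62 M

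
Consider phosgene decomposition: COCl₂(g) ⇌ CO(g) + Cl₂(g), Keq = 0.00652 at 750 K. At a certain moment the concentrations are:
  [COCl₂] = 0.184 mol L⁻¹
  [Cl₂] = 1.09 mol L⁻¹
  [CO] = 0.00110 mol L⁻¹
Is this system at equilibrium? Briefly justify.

Q = [CO]·[Cl₂] / [COCl₂] = (0.00110)·(1.09) / (0.184) = 0.00652
Q = 0.00652 = Keq; the system is at equilibrium.

yes, at equilibrium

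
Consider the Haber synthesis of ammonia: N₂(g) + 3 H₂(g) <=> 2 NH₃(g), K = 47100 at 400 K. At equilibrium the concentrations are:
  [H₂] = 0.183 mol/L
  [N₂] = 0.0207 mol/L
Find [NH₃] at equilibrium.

[NH₃] = 2.44 mol/L

At equilibrium, K = [NH₃]² / ([N₂]·[H₂]³) = 47100.
([NH₃])² / ((0.0207)·(0.183)³) = 47100
[NH₃]² = 5.98 ⇒ [NH₃] = 2.44 mol/L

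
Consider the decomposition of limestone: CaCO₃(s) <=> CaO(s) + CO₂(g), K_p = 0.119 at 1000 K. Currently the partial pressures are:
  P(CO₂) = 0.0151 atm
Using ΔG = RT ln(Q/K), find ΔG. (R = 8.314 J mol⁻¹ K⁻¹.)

ΔG = -17.2 kJ/mol

(CaCO₃, CaO are pure solids — omitted from Q_p.)
Q_p = P(CO₂) = 0.0151
ΔG = RT ln(Q_p/K_p) = (8.314 J mol⁻¹ K⁻¹)(1000 K) × ln(0.0151/0.119)
   = (8.314 kJ/mol)(-2.064) = -17.2 kJ/mol
ΔG < 0, so the forward reaction is spontaneous (proceeds forward).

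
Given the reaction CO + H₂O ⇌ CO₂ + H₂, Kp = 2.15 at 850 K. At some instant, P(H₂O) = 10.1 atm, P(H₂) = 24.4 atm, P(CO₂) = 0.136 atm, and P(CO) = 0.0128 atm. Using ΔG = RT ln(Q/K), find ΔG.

ΔG = 17.5 kJ/mol

Qp = P(CO₂)·P(H₂) / (P(CO)·P(H₂O)) = (0.136)·(24.4) / ((0.0128)·(10.1)) = 25.7
ΔG = RT ln(Qp/Kp) = (8.314 J mol⁻¹ K⁻¹)(850 K) × ln(25.7/2.15)
   = (7.067 kJ/mol)(2.481) = 17.5 kJ/mol
ΔG > 0, so the forward reaction is non-spontaneous (proceeds in reverse).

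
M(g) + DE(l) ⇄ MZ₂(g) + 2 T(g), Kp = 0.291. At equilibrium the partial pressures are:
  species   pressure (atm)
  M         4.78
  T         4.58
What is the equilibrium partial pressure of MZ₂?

(DE is a pure liquid — omitted from Kp.)
At equilibrium, Kp = P(MZ₂)·P(T)² / P(M) = 0.291.
(P(MZ₂))·(4.58)² / (4.78) = 0.291
P(MZ₂) = 0.0663 atm

P(MZ₂) = 0.0663 atm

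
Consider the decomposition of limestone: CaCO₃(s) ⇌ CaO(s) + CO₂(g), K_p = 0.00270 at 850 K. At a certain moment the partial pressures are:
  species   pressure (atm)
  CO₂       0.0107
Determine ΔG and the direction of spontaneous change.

ΔG = 9.73 kJ/mol; the forward reaction is non-spontaneous

(CaCO₃, CaO are pure solids — omitted from Q_p.)
Q_p = P(CO₂) = 0.0107
ΔG = RT ln(Q_p/K_p) = (8.314 J mol⁻¹ K⁻¹)(850 K) × ln(0.0107/0.00270)
   = (7.067 kJ/mol)(1.377) = 9.73 kJ/mol
ΔG > 0, so the forward reaction is non-spontaneous (proceeds in reverse).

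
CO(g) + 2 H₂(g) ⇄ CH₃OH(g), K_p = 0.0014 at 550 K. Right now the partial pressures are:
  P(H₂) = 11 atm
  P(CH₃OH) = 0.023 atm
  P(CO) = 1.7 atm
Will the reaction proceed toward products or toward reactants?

Q_p = P(CH₃OH) / (P(CO)·P(H₂)²) = (0.023) / ((1.7)·(11)²) = 1.1e-4
Q_p = 1.1e-4 < K_p = 0.0014, so the forward reaction proceeds.

in the forward direction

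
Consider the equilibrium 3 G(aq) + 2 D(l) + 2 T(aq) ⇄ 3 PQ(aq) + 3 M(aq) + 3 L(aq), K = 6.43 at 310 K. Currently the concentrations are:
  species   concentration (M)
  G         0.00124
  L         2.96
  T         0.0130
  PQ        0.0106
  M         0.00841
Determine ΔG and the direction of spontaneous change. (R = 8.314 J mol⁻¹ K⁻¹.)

ΔG = 5.62 kJ/mol; the forward reaction is non-spontaneous

(D is a pure liquid — omitted from Q.)
Q = [PQ]³·[M]³·[L]³ / ([G]³·[T]²) = (0.0106)³·(0.00841)³·(2.96)³ / ((0.00124)³·(0.0130)²) = 57.0
ΔG = RT ln(Q/K) = (8.314 J mol⁻¹ K⁻¹)(310 K) × ln(57.0/6.43)
   = (2.577 kJ/mol)(2.182) = 5.62 kJ/mol
ΔG > 0, so the forward reaction is non-spontaneous (proceeds in reverse).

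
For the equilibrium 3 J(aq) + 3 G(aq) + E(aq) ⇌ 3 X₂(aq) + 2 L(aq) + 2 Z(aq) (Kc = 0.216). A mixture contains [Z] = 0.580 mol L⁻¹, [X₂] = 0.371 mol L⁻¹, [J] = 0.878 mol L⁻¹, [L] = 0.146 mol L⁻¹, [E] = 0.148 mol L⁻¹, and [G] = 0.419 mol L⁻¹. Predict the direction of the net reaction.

to the right

Qc = [X₂]³·[L]²·[Z]² / ([J]³·[G]³·[E]) = (0.371)³·(0.146)²·(0.580)² / ((0.878)³·(0.419)³·(0.148)) = 0.0497
Qc = 0.0497 < Kc = 0.216, so the forward reaction proceeds.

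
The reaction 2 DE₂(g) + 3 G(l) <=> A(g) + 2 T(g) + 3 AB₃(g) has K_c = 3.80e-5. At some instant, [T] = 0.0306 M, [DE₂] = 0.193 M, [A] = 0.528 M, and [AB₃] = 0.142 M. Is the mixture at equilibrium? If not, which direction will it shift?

yes, at equilibrium

(G is a pure liquid — omitted from Q_c.)
Q_c = [A]·[T]²·[AB₃]³ / [DE₂]² = (0.528)·(0.0306)²·(0.142)³ / (0.193)² = 3.80e-5
Q_c = 3.80e-5 = K_c; the system is at equilibrium.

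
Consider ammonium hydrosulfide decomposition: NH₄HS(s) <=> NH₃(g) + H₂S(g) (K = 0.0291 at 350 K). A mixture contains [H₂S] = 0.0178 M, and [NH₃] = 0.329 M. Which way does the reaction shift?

toward products

(NH₄HS is a pure solid — omitted from Q.)
Q = [NH₃]·[H₂S] = (0.329)·(0.0178) = 0.00586
Q = 0.00586 < K = 0.0291, so the forward reaction proceeds.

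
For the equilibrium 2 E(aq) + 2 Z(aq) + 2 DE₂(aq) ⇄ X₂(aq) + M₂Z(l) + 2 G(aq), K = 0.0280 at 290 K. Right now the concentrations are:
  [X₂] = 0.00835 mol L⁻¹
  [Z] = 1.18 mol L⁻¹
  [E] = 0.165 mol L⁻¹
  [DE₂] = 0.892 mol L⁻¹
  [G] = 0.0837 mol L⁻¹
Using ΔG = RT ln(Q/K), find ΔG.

ΔG = -6.44 kJ/mol

(M₂Z is a pure liquid — omitted from Q.)
Q = [X₂]·[G]² / ([E]²·[Z]²·[DE₂]²) = (0.00835)·(0.0837)² / ((0.165)²·(1.18)²·(0.892)²) = 0.00194
ΔG = RT ln(Q/K) = (8.314 J mol⁻¹ K⁻¹)(290 K) × ln(0.00194/0.0280)
   = (2.411 kJ/mol)(-2.670) = -6.44 kJ/mol
ΔG < 0, so the forward reaction is spontaneous (proceeds forward).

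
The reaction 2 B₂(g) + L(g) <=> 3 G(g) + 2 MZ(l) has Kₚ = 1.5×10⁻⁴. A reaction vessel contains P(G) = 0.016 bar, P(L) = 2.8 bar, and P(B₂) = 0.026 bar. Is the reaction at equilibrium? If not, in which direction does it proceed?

(MZ is a pure liquid — omitted from Qₚ.)
Qₚ = P(G)³ / (P(B₂)²·P(L)) = (0.016)³ / ((0.026)²·(2.8)) = 0.0022
Qₚ = 0.0022 > Kₚ = 1.5×10⁻⁴, so the reverse reaction proceeds.

toward reactants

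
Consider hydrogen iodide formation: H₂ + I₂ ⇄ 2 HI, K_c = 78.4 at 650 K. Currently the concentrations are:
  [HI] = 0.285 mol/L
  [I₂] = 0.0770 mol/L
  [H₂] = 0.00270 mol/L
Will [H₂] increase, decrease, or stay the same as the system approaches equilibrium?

Q_c = [HI]² / ([H₂]·[I₂]) = (0.285)² / ((0.00270)·(0.0770)) = 391
Q_c = 391 > K_c = 78.4: net reverse reaction.
H₂ is a reactant, so it increases.

increase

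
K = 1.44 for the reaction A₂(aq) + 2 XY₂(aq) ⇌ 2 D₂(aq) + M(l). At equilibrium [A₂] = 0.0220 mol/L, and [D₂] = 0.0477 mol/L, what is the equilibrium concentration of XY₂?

[XY₂] = 0.268 mol/L

(M is a pure liquid — omitted from K.)
At equilibrium, K = [D₂]² / ([A₂]·[XY₂]²) = 1.44.
(0.0477)² / ((0.0220)·([XY₂])²) = 1.44
[XY₂]² = 0.0718 ⇒ [XY₂] = 0.268 mol/L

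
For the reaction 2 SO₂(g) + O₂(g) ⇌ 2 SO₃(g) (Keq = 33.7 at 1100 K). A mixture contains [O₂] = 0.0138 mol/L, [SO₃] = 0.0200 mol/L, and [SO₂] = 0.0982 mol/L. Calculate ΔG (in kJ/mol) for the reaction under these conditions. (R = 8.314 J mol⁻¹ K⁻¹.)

ΔG = -22.1 kJ/mol

Q = [SO₃]² / ([SO₂]²·[O₂]) = (0.0200)² / ((0.0982)²·(0.0138)) = 3.01
ΔG = RT ln(Q/Keq) = (8.314 J mol⁻¹ K⁻¹)(1100 K) × ln(3.01/33.7)
   = (9.145 kJ/mol)(-2.416) = -22.1 kJ/mol
ΔG < 0, so the forward reaction is spontaneous (proceeds forward).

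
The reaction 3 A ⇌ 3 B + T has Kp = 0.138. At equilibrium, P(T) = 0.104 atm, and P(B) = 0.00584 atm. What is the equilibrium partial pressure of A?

P(A) = 0.00531 atm

At equilibrium, Kp = P(B)³·P(T) / P(A)³ = 0.138.
(0.00584)³·(0.104) / (P(A))³ = 0.138
P(A)³ = 1.50×10⁻⁷ ⇒ P(A) = 0.00531 atm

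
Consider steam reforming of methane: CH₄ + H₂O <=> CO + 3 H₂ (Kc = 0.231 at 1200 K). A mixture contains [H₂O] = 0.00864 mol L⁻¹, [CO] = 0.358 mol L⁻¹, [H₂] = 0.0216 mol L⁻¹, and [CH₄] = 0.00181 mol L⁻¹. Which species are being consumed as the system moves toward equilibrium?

none (at equilibrium)

Qc = [CO]·[H₂]³ / ([CH₄]·[H₂O]) = (0.358)·(0.0216)³ / ((0.00181)·(0.00864)) = 0.231
Qc = 0.231 = Kc; the system is at equilibrium.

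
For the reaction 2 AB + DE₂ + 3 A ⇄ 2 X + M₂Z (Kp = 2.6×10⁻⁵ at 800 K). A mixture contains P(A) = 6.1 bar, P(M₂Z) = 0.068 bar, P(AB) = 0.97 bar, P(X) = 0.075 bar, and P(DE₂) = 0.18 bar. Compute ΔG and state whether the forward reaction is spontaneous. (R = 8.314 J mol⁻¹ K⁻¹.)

ΔG = -6.39 kJ/mol; the forward reaction is spontaneous

Qp = P(X)²·P(M₂Z) / (P(AB)²·P(DE₂)·P(A)³) = (0.075)²·(0.068) / ((0.97)²·(0.18)·(6.1)³) = 9.95×10⁻⁶
ΔG = RT ln(Qp/Kp) = (8.314 J mol⁻¹ K⁻¹)(800 K) × ln(9.95×10⁻⁶/2.6×10⁻⁵)
   = (6.651 kJ/mol)(-0.9605) = -6.39 kJ/mol
ΔG < 0, so the forward reaction is spontaneous (proceeds forward).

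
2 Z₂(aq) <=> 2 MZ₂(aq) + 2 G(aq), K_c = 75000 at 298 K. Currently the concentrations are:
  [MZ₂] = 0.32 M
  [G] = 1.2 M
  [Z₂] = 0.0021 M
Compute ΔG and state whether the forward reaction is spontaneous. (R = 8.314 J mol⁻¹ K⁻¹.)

Q_c = [MZ₂]²·[G]² / [Z₂]² = (0.32)²·(1.2)² / (0.0021)² = 33400
ΔG = RT ln(Q_c/K_c) = (8.314 J mol⁻¹ K⁻¹)(298 K) × ln(33400/75000)
   = (2.478 kJ/mol)(-0.8089) = -2.00 kJ/mol
ΔG < 0, so the forward reaction is spontaneous (proceeds forward).

ΔG = -2.00 kJ/mol; the forward reaction is spontaneous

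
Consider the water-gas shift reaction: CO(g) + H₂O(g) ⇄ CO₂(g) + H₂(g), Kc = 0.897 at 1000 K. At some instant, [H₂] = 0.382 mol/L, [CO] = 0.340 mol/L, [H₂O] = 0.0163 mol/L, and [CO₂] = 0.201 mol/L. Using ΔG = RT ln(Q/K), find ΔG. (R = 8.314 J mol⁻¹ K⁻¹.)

ΔG = 22.8 kJ/mol

Qc = [CO₂]·[H₂] / ([CO]·[H₂O]) = (0.201)·(0.382) / ((0.340)·(0.0163)) = 13.9
ΔG = RT ln(Qc/Kc) = (8.314 J mol⁻¹ K⁻¹)(1000 K) × ln(13.9/0.897)
   = (8.314 kJ/mol)(2.741) = 22.8 kJ/mol
ΔG > 0, so the forward reaction is non-spontaneous (proceeds in reverse).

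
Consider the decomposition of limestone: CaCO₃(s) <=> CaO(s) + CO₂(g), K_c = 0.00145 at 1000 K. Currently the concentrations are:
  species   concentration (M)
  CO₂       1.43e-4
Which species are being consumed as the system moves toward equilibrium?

(CaCO₃, CaO are pure solids — omitted from Q_c.)
Q_c = [CO₂] = 1.43e-4
Q_c = 1.43e-4 < K_c = 0.00145: net forward reaction.

CaCO₃ (reactants)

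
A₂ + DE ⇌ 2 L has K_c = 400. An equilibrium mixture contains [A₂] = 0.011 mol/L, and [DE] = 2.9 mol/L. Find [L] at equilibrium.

[L] = 3.6 mol/L

At equilibrium, K_c = [L]² / ([A₂]·[DE]) = 400.
([L])² / ((0.011)·(2.9)) = 400
[L]² = 12.8 ⇒ [L] = 3.6 mol/L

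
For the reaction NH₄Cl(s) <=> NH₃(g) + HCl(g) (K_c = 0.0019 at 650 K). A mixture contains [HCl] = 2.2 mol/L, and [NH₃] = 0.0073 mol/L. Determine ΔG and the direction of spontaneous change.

ΔG = 11.5 kJ/mol; the forward reaction is non-spontaneous

(NH₄Cl is a pure solid — omitted from Q_c.)
Q_c = [NH₃]·[HCl] = (0.0073)·(2.2) = 0.0161
ΔG = RT ln(Q_c/K_c) = (8.314 J mol⁻¹ K⁻¹)(650 K) × ln(0.0161/0.0019)
   = (5.404 kJ/mol)(2.137) = 11.5 kJ/mol
ΔG > 0, so the forward reaction is non-spontaneous (proceeds in reverse).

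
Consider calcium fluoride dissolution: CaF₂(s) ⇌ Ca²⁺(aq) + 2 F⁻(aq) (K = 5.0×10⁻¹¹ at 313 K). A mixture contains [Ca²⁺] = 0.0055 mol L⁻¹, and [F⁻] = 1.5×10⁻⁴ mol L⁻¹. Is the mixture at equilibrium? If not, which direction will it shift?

no; Q > K, reaction proceeds in reverse

(CaF₂ is a pure solid — omitted from Q.)
Q = [Ca²⁺]·[F⁻]² = (0.0055)·(1.5×10⁻⁴)² = 1.2×10⁻¹⁰
Q = 1.2×10⁻¹⁰ > K = 5.0×10⁻¹¹: net reverse reaction.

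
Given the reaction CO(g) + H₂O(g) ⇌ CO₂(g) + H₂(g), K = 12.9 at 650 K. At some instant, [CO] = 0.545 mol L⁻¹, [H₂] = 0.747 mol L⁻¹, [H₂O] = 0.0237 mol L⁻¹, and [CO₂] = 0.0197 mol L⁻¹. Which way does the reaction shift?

Q = [CO₂]·[H₂] / ([CO]·[H₂O]) = (0.0197)·(0.747) / ((0.545)·(0.0237)) = 1.14
Q = 1.14 < K = 12.9, so the forward reaction proceeds.

in the forward direction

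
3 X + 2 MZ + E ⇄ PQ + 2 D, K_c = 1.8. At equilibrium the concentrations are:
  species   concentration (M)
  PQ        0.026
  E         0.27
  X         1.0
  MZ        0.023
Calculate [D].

At equilibrium, K_c = [PQ]·[D]² / ([X]³·[MZ]²·[E]) = 1.8.
(0.026)·([D])² / ((1.0)³·(0.023)²·(0.27)) = 1.8
[D]² = 0.00989 ⇒ [D] = 0.099 M

[D] = 0.099 M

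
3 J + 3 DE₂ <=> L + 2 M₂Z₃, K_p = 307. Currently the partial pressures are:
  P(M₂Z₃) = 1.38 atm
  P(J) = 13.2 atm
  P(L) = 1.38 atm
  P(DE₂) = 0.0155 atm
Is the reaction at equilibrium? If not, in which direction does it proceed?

Q_p = P(L)·P(M₂Z₃)² / (P(J)³·P(DE₂)³) = (1.38)·(1.38)² / ((13.2)³·(0.0155)³) = 307
Q_p = 307 = K_p, so the system is already at equilibrium.

neither direction; the system is at equilibrium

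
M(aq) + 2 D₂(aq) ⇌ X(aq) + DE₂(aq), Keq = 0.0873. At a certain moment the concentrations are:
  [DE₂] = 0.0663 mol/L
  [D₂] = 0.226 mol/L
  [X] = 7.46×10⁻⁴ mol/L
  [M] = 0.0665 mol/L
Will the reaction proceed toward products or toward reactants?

Q = [X]·[DE₂] / ([M]·[D₂]²) = (7.46×10⁻⁴)·(0.0663) / ((0.0665)·(0.226)²) = 0.0146
Q = 0.0146 < Keq = 0.0873, so the forward reaction proceeds.

toward products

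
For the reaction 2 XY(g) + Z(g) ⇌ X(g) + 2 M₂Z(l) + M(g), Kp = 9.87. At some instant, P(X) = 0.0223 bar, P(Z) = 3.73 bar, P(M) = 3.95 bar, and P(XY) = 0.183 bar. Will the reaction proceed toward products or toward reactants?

(M₂Z is a pure liquid — omitted from Qp.)
Qp = P(X)·P(M) / (P(XY)²·P(Z)) = (0.0223)·(3.95) / ((0.183)²·(3.73)) = 0.705
Qp = 0.705 < Kp = 9.87, so the forward reaction proceeds.

in the forward direction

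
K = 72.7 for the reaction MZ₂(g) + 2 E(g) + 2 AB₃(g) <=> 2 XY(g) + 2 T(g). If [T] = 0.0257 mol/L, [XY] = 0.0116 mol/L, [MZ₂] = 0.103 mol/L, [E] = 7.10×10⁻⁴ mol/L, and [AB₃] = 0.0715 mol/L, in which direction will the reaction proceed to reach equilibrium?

in the reverse direction

Q = [XY]²·[T]² / ([MZ₂]·[E]²·[AB₃]²) = (0.0116)²·(0.0257)² / ((0.103)·(7.10×10⁻⁴)²·(0.0715)²) = 335
Q = 335 > K = 72.7, so the reverse reaction proceeds.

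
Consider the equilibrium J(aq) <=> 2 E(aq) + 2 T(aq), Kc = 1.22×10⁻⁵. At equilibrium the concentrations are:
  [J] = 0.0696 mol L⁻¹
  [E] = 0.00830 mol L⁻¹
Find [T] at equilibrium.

At equilibrium, Kc = [E]²·[T]² / [J] = 1.22×10⁻⁵.
(0.00830)²·([T])² / (0.0696) = 1.22×10⁻⁵
[T]² = 0.0123 ⇒ [T] = 0.111 mol L⁻¹

[T] = 0.111 mol L⁻¹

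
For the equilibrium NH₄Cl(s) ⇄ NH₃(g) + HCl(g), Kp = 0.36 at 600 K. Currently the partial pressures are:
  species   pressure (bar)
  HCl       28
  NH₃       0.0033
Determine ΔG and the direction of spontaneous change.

ΔG = -6.78 kJ/mol; the forward reaction is spontaneous

(NH₄Cl is a pure solid — omitted from Qp.)
Qp = P(NH₃)·P(HCl) = (0.0033)·(28) = 0.0924
ΔG = RT ln(Qp/Kp) = (8.314 J mol⁻¹ K⁻¹)(600 K) × ln(0.0924/0.36)
   = (4.988 kJ/mol)(-1.360) = -6.78 kJ/mol
ΔG < 0, so the forward reaction is spontaneous (proceeds forward).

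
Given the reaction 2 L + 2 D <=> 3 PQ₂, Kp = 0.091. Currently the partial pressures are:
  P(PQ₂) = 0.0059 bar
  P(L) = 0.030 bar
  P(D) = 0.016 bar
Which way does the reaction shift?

Qp = P(PQ₂)³ / (P(L)²·P(D)²) = (0.0059)³ / ((0.030)²·(0.016)²) = 0.89
Qp = 0.89 > Kp = 0.091, so the reverse reaction proceeds.

toward reactants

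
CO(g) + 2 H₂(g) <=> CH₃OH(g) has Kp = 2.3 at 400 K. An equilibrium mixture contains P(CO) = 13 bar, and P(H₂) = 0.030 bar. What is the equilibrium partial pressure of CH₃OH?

P(CH₃OH) = 0.027 bar

At equilibrium, Kp = P(CH₃OH) / (P(CO)·P(H₂)²) = 2.3.
(P(CH₃OH)) / ((13)·(0.030)²) = 2.3
P(CH₃OH) = 0.0269 = 0.027 bar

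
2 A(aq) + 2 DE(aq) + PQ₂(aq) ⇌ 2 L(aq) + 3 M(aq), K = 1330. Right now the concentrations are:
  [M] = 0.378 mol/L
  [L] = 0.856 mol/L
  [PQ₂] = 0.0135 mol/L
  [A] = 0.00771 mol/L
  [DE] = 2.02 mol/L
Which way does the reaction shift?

Q = [L]²·[M]³ / ([A]²·[DE]²·[PQ₂]) = (0.856)²·(0.378)³ / ((0.00771)²·(2.02)²·(0.0135)) = 12100
Q = 12100 > K = 1330, so the reverse reaction proceeds.

reverse (toward reactants)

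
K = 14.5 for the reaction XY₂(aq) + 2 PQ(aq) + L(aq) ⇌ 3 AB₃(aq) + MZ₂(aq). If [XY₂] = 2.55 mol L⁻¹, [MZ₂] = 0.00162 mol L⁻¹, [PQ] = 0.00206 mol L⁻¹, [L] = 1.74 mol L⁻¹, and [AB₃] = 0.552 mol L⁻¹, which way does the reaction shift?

Q = [AB₃]³·[MZ₂] / ([XY₂]·[PQ]²·[L]) = (0.552)³·(0.00162) / ((2.55)·(0.00206)²·(1.74)) = 14.5
Q = 14.5 = K, so the system is already at equilibrium.

at equilibrium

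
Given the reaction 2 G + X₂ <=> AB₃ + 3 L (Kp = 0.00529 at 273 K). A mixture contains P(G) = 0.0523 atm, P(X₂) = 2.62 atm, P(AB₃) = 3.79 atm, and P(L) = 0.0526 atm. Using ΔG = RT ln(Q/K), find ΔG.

ΔG = 6.08 kJ/mol

Qp = P(AB₃)·P(L)³ / (P(G)²·P(X₂)) = (3.79)·(0.0526)³ / ((0.0523)²·(2.62)) = 0.0770
ΔG = RT ln(Qp/Kp) = (8.314 J mol⁻¹ K⁻¹)(273 K) × ln(0.0770/0.00529)
   = (2.270 kJ/mol)(2.678) = 6.08 kJ/mol
ΔG > 0, so the forward reaction is non-spontaneous (proceeds in reverse).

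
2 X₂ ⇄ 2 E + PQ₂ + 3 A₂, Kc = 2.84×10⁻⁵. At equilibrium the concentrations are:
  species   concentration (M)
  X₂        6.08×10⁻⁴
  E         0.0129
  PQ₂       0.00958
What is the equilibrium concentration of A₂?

[A₂] = 0.0187 M

At equilibrium, Kc = [E]²·[PQ₂]·[A₂]³ / [X₂]² = 2.84×10⁻⁵.
(0.0129)²·(0.00958)·([A₂])³ / (6.08×10⁻⁴)² = 2.84×10⁻⁵
[A₂]³ = 6.59×10⁻⁶ ⇒ [A₂] = 0.0187 M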